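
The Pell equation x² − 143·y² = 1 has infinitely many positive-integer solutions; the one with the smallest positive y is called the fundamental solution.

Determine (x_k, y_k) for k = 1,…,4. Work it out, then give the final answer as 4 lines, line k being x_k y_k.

12 1
287 24
6876 575
164737 13776

√143 = [11; 1,22, …], period ℓ=2 (even) → k=1
i=0: a=11 ⇒ p=11, q=1
i=1: a=1 ⇒ p=12, q=1
(x₁, y₁) = (12, 1);  12² − 143·1² = 1 ✓
n=2: (12,1)∘(12,1) = (12·12+143·1·1, 12·1+1·12) = (287,24)
n=3: (287,24)∘(12,1) = (12·287+143·1·24, 12·24+1·287) = (6876,575)
n=4: (6876,575)∘(12,1) = (12·6876+143·1·575, 12·575+1·6876) = (164737,13776)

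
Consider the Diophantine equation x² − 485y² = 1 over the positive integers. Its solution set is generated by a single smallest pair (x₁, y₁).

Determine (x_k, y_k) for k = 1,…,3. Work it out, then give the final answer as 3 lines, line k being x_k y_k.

√485 → a₀=22, period (44); ℓ=1 odd so k=1
i=0: a=22 ⇒ p=22, q=1
i=1: a=44 ⇒ p=969, q=44
→ (969, 44).  Check: 969²=938961, 485·44²=938960, difference 1.
(969+44√485)^2 = 1877921 + 85272√485
(969+44√485)^3 = 3639409929 + 165257092√485

969 44
1877921 85272
3639409929 165257092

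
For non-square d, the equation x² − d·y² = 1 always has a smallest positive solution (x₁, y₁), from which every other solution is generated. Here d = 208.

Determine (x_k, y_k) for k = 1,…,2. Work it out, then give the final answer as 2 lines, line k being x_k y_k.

649 45
842401 58410

√208 → a₀=14, period (2,2,1,2,2,28); ℓ=6 even so k=5
k=0  a_k=14  p_k/q_k = 14/1
k=1  a_k=2  p_k/q_k = 29/2
k=2  a_k=2  p_k/q_k = 72/5
k=3  a_k=1  p_k/q_k = 101/7
k=4  a_k=2  p_k/q_k = 274/19
k=5  a_k=2  p_k/q_k = 649/45
→ (649, 45).  Check: 649²=421201, 208·45²=421200, difference 1.
n=2: (649,45)∘(649,45) = (649·649+208·45·45, 649·45+45·649) = (842401,58410)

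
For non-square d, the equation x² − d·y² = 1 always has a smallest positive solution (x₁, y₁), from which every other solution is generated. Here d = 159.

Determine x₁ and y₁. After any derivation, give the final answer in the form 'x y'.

√159 = [12; 1,1,1,1,3,1,1,1,1,24, …], period ℓ=10 (even) → k=9
k=0  a_k=12  p_k/q_k = 12/1
k=1  a_k=1  p_k/q_k = 13/1
k=2  a_k=1  p_k/q_k = 25/2
…
k=5  a_k=3  p_k/q_k = 227/18
…
k=7  a_k=1  p_k/q_k = 517/41
k=8  a_k=1  p_k/q_k = 807/64
k=9  a_k=1  p_k/q_k = 1324/105
fundamental: x₁=1324, y₁=105  (since 1752976 − 159·11025 = 1)

1324 105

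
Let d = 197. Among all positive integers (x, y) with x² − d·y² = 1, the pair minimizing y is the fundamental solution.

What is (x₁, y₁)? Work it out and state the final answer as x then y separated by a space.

[14; 28] for √197; ℓ=1 ⇒ convergent index 1
step 0: (14, 1)  from 14·(1,0) + (0,1)
step 1: (393, 28)  from 28·(14,1) + (1,0)
fundamental: x₁=393, y₁=28  (since 154449 − 197·784 = 1)

393 28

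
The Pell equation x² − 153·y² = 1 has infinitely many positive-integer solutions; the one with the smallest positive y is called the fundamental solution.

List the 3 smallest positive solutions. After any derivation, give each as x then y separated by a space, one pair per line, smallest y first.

[12; 2,1,2,2,2,1,2,24] for √153; ℓ=8 ⇒ convergent index 7
a_0=12:  p_0=12·1+0=12,  q_0=12·0+1=1
…
a_5=2:  p_5=2·235+99=569,  q_5=2·19+8=46
a_6=1:  p_6=1·569+235=804,  q_6=1·46+19=65
a_7=2:  p_7=2·804+569=2177,  q_7=2·65+46=176
fundamental: x₁=2177, y₁=176  (since 4739329 − 153·30976 = 1)
n=2: (2177,176)∘(2177,176) = (2177·2177+153·176·176, 2177·176+176·2177) = (9478657,766304)
n=3: (9478657,766304)∘(2177,176) = (2177·9478657+153·176·766304, 2177·766304+176·9478657) = (41270070401,3336487440)

2177 176
9478657 766304
41270070401 3336487440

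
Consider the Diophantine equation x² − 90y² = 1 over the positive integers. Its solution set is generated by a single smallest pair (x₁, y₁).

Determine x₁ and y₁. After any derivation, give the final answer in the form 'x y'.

[9; 2,18] for √90; ℓ=2 ⇒ convergent index 1
step 0: (9, 1)  from 9·(1,0) + (0,1)
step 1: (19, 2)  from 2·(9,1) + (1,0)
→ (19, 2).  Check: 19²=361, 90·2²=360, difference 1.

19 2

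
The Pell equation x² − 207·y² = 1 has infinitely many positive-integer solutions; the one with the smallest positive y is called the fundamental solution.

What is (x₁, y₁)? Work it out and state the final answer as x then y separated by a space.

d=207: √d = [14; 2,1,1,2,1,1,2,28] (ℓ=8, even), read p_7/q_7
a_0=14:  p_0=14·1+0=14,  q_0=14·0+1=1
…
a_2=1:  p_2=1·29+14=43,  q_2=1·2+1=3
a_3=1:  p_3=1·43+29=72,  q_3=1·3+2=5
…
a_5=1:  p_5=1·187+72=259,  q_5=1·13+5=18
a_6=1:  p_6=1·259+187=446,  q_6=1·18+13=31
a_7=2:  p_7=2·446+259=1151,  q_7=2·31+18=80
fundamental: x₁=1151, y₁=80  (since 1324801 − 207·6400 = 1)

1151 80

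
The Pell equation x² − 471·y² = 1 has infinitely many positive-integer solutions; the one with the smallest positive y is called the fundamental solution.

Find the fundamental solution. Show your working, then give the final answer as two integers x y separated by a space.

7838695 361188

√471 = [21; 1,2,2,1,3,…,2,1,42, …], period ℓ=14 (even) → k=13
step 0: (21, 1)  from 21·(1,0) + (0,1)
step 1: (22, 1)  from 1·(21,1) + (1,0)
step 2: (65, 3)  from 2·(22,1) + (21,1)
…
step 4: (217, 10)  from 1·(152,7) + (65,3)
step 5: (803, 37)  from 3·(217,10) + (152,7)
step 6: (3429, 158)  from 4·(803,37) + (217,10)
step 7: (48809, 2249)  from 14·(3429,158) + (803,37)
…
step 9: (644804, 29711)  from 3·(198665,9154) + (48809,2249)
step 10: (843469, 38865)  from 1·(644804,29711) + (198665,9154)
step 11: (2331742, 107441)  from 2·(843469,38865) + (644804,29711)
step 12: (5506953, 253747)  from 2·(2331742,107441) + (843469,38865)
step 13: (7838695, 361188)  from 1·(5506953,253747) + (2331742,107441)
fundamental: x₁=7838695, y₁=361188  (since 61445139303025 − 471·130456771344 = 1)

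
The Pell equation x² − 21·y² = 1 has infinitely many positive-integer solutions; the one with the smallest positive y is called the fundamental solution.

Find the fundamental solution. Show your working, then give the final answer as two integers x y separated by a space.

55 12

[4; 1,1,2,1,1,8] for √21; ℓ=6 ⇒ convergent index 5
k=0  a_k=4  p_k/q_k = 4/1
k=1  a_k=1  p_k/q_k = 5/1
…
k=4  a_k=1  p_k/q_k = 32/7
k=5  a_k=1  p_k/q_k = 55/12
fundamental: x₁=55, y₁=12  (since 3025 − 21·144 = 1)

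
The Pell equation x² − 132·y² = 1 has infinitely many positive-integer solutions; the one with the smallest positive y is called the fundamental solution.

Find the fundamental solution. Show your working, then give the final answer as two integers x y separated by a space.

23 2

[11; 2,22] for √132; ℓ=2 ⇒ convergent index 1
i=0: a=11 ⇒ p=11, q=1
i=1: a=2 ⇒ p=23, q=2
(x₁, y₁) = (23, 2);  23² − 132·2² = 1 ✓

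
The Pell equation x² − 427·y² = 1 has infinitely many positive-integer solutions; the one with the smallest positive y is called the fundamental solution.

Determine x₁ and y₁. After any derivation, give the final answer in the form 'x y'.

62 3

[20; 1,1,1,40] for √427; ℓ=4 ⇒ convergent index 3
i=0: a=20 ⇒ p=20, q=1
i=1: a=1 ⇒ p=21, q=1
i=2: a=1 ⇒ p=41, q=2
i=3: a=1 ⇒ p=62, q=3
fundamental: x₁=62, y₁=3  (since 3844 − 427·9 = 1)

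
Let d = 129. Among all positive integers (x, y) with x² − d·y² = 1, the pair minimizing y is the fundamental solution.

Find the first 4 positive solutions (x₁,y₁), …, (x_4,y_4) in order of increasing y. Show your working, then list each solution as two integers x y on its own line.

√129 → a₀=11, period (2,1,3,1,6,1,3,1,2,22); ℓ=10 even so k=9
step 0: (11, 1)  from 11·(1,0) + (0,1)
…
step 5: (1079, 95)  from 6·(159,14) + (125,11)
step 6: (1238, 109)  from 1·(1079,95) + (159,14)
…
step 8: (6031, 531)  from 1·(4793,422) + (1238,109)
step 9: (16855, 1484)  from 2·(6031,531) + (4793,422)
(x₁, y₁) = (16855, 1484);  16855² − 129·1484² = 1 ✓
(x_2, y_2) = (16855·16855 + 129·1484·1484, 16855·1484 + 1484·16855) = (568182049, 50025640)
(x_3, y_3) = (16855·568182049 + 129·1484·50025640, 16855·50025640 + 1484·568182049) = (19153416854935, 1686364322916)
(x_4, y_4) = (16855·19153416854935 + 129·1484·1686364322916, 16855·1686364322916 + 1484·19153416854935) = (645661681611676801, 56847341275472720)

16855 1484
568182049 50025640
19153416854935 1686364322916
645661681611676801 56847341275472720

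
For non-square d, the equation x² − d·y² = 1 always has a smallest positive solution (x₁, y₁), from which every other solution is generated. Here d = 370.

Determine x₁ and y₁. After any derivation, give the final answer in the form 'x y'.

213859 11118

√370 → a₀=19, period (4,4,38); ℓ=3 odd so k=5
step 0: (19, 1)  from 19·(1,0) + (0,1)
…
step 2: (327, 17)  from 4·(77,4) + (19,1)
step 3: (12503, 650)  from 38·(327,17) + (77,4)
step 4: (50339, 2617)  from 4·(12503,650) + (327,17)
step 5: (213859, 11118)  from 4·(50339,2617) + (12503,650)
→ (213859, 11118).  Check: 213859²=45735671881, 370·11118²=45735671880, difference 1.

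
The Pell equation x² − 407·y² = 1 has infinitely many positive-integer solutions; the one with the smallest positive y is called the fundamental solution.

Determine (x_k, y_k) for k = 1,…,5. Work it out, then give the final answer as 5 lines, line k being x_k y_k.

√407 → a₀=20, period (5,1,2,1,5,40); ℓ=6 even so k=5
a_0=20:  p_0=20·1+0=20,  q_0=20·0+1=1
…
a_2=1:  p_2=1·101+20=121,  q_2=1·5+1=6
…
a_4=1:  p_4=1·343+121=464,  q_4=1·17+6=23
a_5=5:  p_5=5·464+343=2663,  q_5=5·23+17=132
→ (2663, 132).  Check: 2663²=7091569, 407·132²=7091568, difference 1.
n=2: (2663,132)∘(2663,132) = (2663·2663+407·132·132, 2663·132+132·2663) = (14183137,703032)
n=3: (14183137,703032)∘(2663,132) = (2663·14183137+407·132·703032, 2663·703032+132·14183137) = (75539384999,3744348300)
n=4: (75539384999,3744348300)∘(2663,132) = (2663·75539384999+407·132·3744348300, 2663·3744348300+132·75539384999) = (402322750321537,19942398342768)
n=5: (402322750321537,19942398342768)∘(2663,132) = (2663·402322750321537+407·132·19942398342768, 2663·19942398342768+132·402322750321537) = (2142770892673121063,106213209829234068)

2663 132
14183137 703032
75539384999 3744348300
402322750321537 19942398342768
2142770892673121063 106213209829234068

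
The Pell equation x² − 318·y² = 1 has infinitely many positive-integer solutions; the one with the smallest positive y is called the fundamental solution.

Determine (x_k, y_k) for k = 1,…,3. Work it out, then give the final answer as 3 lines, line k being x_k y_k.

107 6
22897 1284
4899851 274770

d=318: √d = [17; 1,4,1,34] (ℓ=4, even), read p_3/q_3
a_0=17:  p_0=17·1+0=17,  q_0=17·0+1=1
…
a_2=4:  p_2=4·18+17=89,  q_2=4·1+1=5
a_3=1:  p_3=1·89+18=107,  q_3=1·5+1=6
→ (107, 6).  Check: 107²=11449, 318·6²=11448, difference 1.
k=2:  x_2 = 107·107+318·6·6 = 22897,  y_2 = 107·6+6·107 = 1284
k=3:  x_3 = 107·22897+318·6·1284 = 4899851,  y_3 = 107·1284+6·22897 = 274770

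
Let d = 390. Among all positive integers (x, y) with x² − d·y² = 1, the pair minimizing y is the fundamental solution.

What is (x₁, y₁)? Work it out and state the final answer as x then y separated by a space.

79 4

√390 → a₀=19, period (1,2,1,38); ℓ=4 even so k=3
step 0: (19, 1)  from 19·(1,0) + (0,1)
…
step 2: (59, 3)  from 2·(20,1) + (19,1)
step 3: (79, 4)  from 1·(59,3) + (20,1)
fundamental: x₁=79, y₁=4  (since 6241 − 390·16 = 1)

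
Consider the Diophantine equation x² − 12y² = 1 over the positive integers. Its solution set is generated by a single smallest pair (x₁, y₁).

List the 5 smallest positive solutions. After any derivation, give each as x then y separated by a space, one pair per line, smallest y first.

7 2
97 28
1351 390
18817 5432
262087 75658

√12 = [3; 2,6, …], period ℓ=2 (even) → k=1
i=0: a=3 ⇒ p=3, q=1
i=1: a=2 ⇒ p=7, q=2
(x₁, y₁) = (7, 2);  7² − 12·2² = 1 ✓
k=2:  x_2 = 7·7+12·2·2 = 97,  y_2 = 7·2+2·7 = 28
k=3:  x_3 = 7·97+12·2·28 = 1351,  y_3 = 7·28+2·97 = 390
k=4:  x_4 = 7·1351+12·2·390 = 18817,  y_4 = 7·390+2·1351 = 5432
k=5:  x_5 = 7·18817+12·2·5432 = 262087,  y_5 = 7·5432+2·18817 = 75658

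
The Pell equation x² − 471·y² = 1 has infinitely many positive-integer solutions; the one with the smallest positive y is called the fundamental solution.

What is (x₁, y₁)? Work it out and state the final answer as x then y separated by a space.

d=471: √d = [21; 1,2,2,1,3,…,2,1,42] (ℓ=14, even), read p_13/q_13
a_0=21:  p_0=21·1+0=21,  q_0=21·0+1=1
…
a_2=2:  p_2=2·22+21=65,  q_2=2·1+1=3
…
a_9=3:  p_9=3·198665+48809=644804,  q_9=3·9154+2249=29711
a_10=1:  p_10=1·644804+198665=843469,  q_10=1·29711+9154=38865
…
a_12=2:  p_12=2·2331742+843469=5506953,  q_12=2·107441+38865=253747
a_13=1:  p_13=1·5506953+2331742=7838695,  q_13=1·253747+107441=361188
→ (7838695, 361188).  Check: 7838695²=61445139303025, 471·361188²=61445139303024, difference 1.

7838695 361188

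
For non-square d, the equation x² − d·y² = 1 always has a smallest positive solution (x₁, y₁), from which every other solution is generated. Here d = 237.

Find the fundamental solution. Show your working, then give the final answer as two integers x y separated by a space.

228151 14820

d=237: √d = [15; 2,1,1,7,10,7,1,1,2,30] (ℓ=10, even), read p_9/q_9
step 0: (15, 1)  from 15·(1,0) + (0,1)
step 1: (31, 2)  from 2·(15,1) + (1,0)
step 2: (46, 3)  from 1·(31,2) + (15,1)
step 3: (77, 5)  from 1·(46,3) + (31,2)
step 4: (585, 38)  from 7·(77,5) + (46,3)
step 5: (5927, 385)  from 10·(585,38) + (77,5)
step 6: (42074, 2733)  from 7·(5927,385) + (585,38)
step 7: (48001, 3118)  from 1·(42074,2733) + (5927,385)
step 8: (90075, 5851)  from 1·(48001,3118) + (42074,2733)
step 9: (228151, 14820)  from 2·(90075,5851) + (48001,3118)
(x₁, y₁) = (228151, 14820);  228151² − 237·14820² = 1 ✓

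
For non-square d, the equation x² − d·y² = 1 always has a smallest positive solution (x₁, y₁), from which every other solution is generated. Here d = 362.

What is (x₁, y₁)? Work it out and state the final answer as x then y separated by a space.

√362 = [19; 38, …], period ℓ=1 (odd) → k=1
k=0  a_k=19  p_k/q_k = 19/1
k=1  a_k=38  p_k/q_k = 723/38
→ (723, 38).  Check: 723²=522729, 362·38²=522728, difference 1.

723 38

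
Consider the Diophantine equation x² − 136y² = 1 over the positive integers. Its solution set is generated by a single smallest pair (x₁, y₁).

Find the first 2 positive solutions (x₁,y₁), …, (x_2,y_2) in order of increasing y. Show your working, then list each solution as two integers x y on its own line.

35 3
2449 210

d=136: √d = [11; 1,1,1,22] (ℓ=4, even), read p_3/q_3
a_0=11:  p_0=11·1+0=11,  q_0=11·0+1=1
…
a_2=1:  p_2=1·12+11=23,  q_2=1·1+1=2
a_3=1:  p_3=1·23+12=35,  q_3=1·2+1=3
fundamental: x₁=35, y₁=3  (since 1225 − 136·9 = 1)
n=2: (35,3)∘(35,3) = (35·35+136·3·3, 35·3+3·35) = (2449,210)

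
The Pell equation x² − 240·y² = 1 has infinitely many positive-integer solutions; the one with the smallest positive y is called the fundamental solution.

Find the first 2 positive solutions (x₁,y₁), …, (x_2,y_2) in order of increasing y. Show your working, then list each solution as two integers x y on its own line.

√240 → a₀=15, period (2,30); ℓ=2 even so k=1
step 0: (15, 1)  from 15·(1,0) + (0,1)
step 1: (31, 2)  from 2·(15,1) + (1,0)
fundamental: x₁=31, y₁=2  (since 961 − 240·4 = 1)
k=2:  x_2 = 31·31+240·2·2 = 1921,  y_2 = 31·2+2·31 = 124

31 2
1921 124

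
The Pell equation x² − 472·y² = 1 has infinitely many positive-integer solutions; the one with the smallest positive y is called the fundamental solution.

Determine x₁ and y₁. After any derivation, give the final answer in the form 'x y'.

306917 14127

√472 → a₀=21, period (1,2,1,1,1,…,2,1,42); ℓ=14 even so k=13
a_0=21:  p_0=21·1+0=21,  q_0=21·0+1=1
a_1=1:  p_1=1·21+1=22,  q_1=1·1+0=1
…
a_3=1:  p_3=1·65+22=87,  q_3=1·3+1=4
a_4=1:  p_4=1·87+65=152,  q_4=1·4+3=7
a_5=1:  p_5=1·152+87=239,  q_5=1·7+4=11
…
a_7=5:  p_7=5·1108+239=5779,  q_7=5·51+11=266
…
a_9=1:  p_9=1·24224+5779=30003,  q_9=1·1115+266=1381
a_10=1:  p_10=1·30003+24224=54227,  q_10=1·1381+1115=2496
a_11=1:  p_11=1·54227+30003=84230,  q_11=1·2496+1381=3877
a_12=2:  p_12=2·84230+54227=222687,  q_12=2·3877+2496=10250
a_13=1:  p_13=1·222687+84230=306917,  q_13=1·10250+3877=14127
(x₁, y₁) = (306917, 14127);  306917² − 472·14127² = 1 ✓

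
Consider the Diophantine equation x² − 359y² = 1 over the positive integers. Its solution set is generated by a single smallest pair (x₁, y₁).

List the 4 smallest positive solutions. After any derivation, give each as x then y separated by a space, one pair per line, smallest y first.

360 19
259199 13680
186622920 9849581
134368243201 7091684640

√359 = [18; 1,17,1,36, …], period ℓ=4 (even) → k=3
k=0  a_k=18  p_k/q_k = 18/1
k=1  a_k=1  p_k/q_k = 19/1
k=2  a_k=17  p_k/q_k = 341/18
k=3  a_k=1  p_k/q_k = 360/19
→ (360, 19).  Check: 360²=129600, 359·19²=129599, difference 1.
(x_2, y_2) = (360·360 + 359·19·19, 360·19 + 19·360) = (259199, 13680)
(x_3, y_3) = (360·259199 + 359·19·13680, 360·13680 + 19·259199) = (186622920, 9849581)
(x_4, y_4) = (360·186622920 + 359·19·9849581, 360·9849581 + 19·186622920) = (134368243201, 7091684640)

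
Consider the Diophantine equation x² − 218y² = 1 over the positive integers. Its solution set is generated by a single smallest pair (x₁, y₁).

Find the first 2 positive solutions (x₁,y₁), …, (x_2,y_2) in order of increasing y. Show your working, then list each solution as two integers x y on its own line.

[14; 1,3,3,1,28] for √218; ℓ=5 ⇒ convergent index 9
step 0: (14, 1)  from 14·(1,0) + (0,1)
step 1: (15, 1)  from 1·(14,1) + (1,0)
step 2: (59, 4)  from 3·(15,1) + (14,1)
…
step 4: (251, 17)  from 1·(192,13) + (59,4)
…
step 6: (7471, 506)  from 1·(7220,489) + (251,17)
step 7: (29633, 2007)  from 3·(7471,506) + (7220,489)
step 8: (96370, 6527)  from 3·(29633,2007) + (7471,506)
step 9: (126003, 8534)  from 1·(96370,6527) + (29633,2007)
→ (126003, 8534).  Check: 126003²=15876756009, 218·8534²=15876756008, difference 1.
k=2:  x_2 = 126003·126003+218·8534·8534 = 31753512017,  y_2 = 126003·8534+8534·126003 = 2150619204

126003 8534
31753512017 2150619204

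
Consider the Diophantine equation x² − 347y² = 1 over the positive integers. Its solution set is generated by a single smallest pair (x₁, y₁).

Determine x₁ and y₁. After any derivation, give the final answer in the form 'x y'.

√347 → a₀=18, period (1,1,1,2,4,…,1,1,36); ℓ=14 even so k=13
k=0  a_k=18  p_k/q_k = 18/1
k=1  a_k=1  p_k/q_k = 19/1
…
k=4  a_k=2  p_k/q_k = 149/8
…
k=6  a_k=1  p_k/q_k = 801/43
…
k=9  a_k=4  p_k/q_k = 74549/4002
…
k=12  a_k=1  p_k/q_k = 402885/21628
k=13  a_k=1  p_k/q_k = 641602/34443
(x₁, y₁) = (641602, 34443);  641602² − 347·34443² = 1 ✓

641602 34443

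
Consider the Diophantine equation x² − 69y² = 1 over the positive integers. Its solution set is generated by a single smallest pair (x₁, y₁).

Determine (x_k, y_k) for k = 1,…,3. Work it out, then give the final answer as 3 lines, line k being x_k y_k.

[8; 3,3,1,4,1,3,3,16] for √69; ℓ=8 ⇒ convergent index 7
i=0: a=8 ⇒ p=8, q=1
i=1: a=3 ⇒ p=25, q=3
…
i=4: a=4 ⇒ p=515, q=62
i=5: a=1 ⇒ p=623, q=75
i=6: a=3 ⇒ p=2384, q=287
i=7: a=3 ⇒ p=7775, q=936
→ (7775, 936).  Check: 7775²=60450625, 69·936²=60450624, difference 1.
(7775+936√69)^2 = 120901249 + 14554800√69
(7775+936√69)^3 = 1880014414175 + 226327139064√69

7775 936
120901249 14554800
1880014414175 226327139064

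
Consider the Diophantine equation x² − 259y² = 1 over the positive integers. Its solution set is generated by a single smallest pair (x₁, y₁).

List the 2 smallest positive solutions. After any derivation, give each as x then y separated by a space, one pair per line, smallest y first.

847225 52644
1435580401249 89202625800

√259 → a₀=16, period (10,1,2,3,4,3,2,1,10,32); ℓ=10 even so k=9
step 0: (16, 1)  from 16·(1,0) + (0,1)
…
step 2: (177, 11)  from 1·(161,10) + (16,1)
…
step 4: (1722, 107)  from 3·(515,32) + (177,11)
…
step 7: (55265, 3434)  from 2·(23931,1487) + (7403,460)
step 8: (79196, 4921)  from 1·(55265,3434) + (23931,1487)
step 9: (847225, 52644)  from 10·(79196,4921) + (55265,3434)
(x₁, y₁) = (847225, 52644);  847225² − 259·52644² = 1 ✓
(847225+52644√259)^2 = 1435580401249 + 89202625800√259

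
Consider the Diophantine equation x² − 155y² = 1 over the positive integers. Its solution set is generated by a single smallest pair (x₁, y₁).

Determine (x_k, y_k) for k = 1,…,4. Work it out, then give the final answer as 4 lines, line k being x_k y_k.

249 20
124001 9960
61752249 4960060
30752496001 2470099920

√155 → a₀=12, period (2,4,2,24); ℓ=4 even so k=3
a_0=12:  p_0=12·1+0=12,  q_0=12·0+1=1
a_1=2:  p_1=2·12+1=25,  q_1=2·1+0=2
a_2=4:  p_2=4·25+12=112,  q_2=4·2+1=9
a_3=2:  p_3=2·112+25=249,  q_3=2·9+2=20
→ (249, 20).  Check: 249²=62001, 155·20²=62000, difference 1.
(x_2, y_2) = (249·249 + 155·20·20, 249·20 + 20·249) = (124001, 9960)
(x_3, y_3) = (249·124001 + 155·20·9960, 249·9960 + 20·124001) = (61752249, 4960060)
(x_4, y_4) = (249·61752249 + 155·20·4960060, 249·4960060 + 20·61752249) = (30752496001, 2470099920)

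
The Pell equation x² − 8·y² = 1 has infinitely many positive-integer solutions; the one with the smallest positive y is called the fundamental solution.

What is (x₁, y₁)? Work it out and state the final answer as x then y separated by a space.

3 1

d=8: √d = [2; 1,4] (ℓ=2, even), read p_1/q_1
i=0: a=2 ⇒ p=2, q=1
i=1: a=1 ⇒ p=3, q=1
fundamental: x₁=3, y₁=1  (since 9 − 8·1 = 1)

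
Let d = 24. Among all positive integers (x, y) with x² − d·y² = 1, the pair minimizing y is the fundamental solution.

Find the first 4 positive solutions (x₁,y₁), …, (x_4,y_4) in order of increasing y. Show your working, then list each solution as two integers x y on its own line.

5 1
49 10
485 99
4801 980

d=24: √d = [4; 1,8] (ℓ=2, even), read p_1/q_1
a_0=4:  p_0=4·1+0=4,  q_0=4·0+1=1
a_1=1:  p_1=1·4+1=5,  q_1=1·1+0=1
fundamental: x₁=5, y₁=1  (since 25 − 24·1 = 1)
k=2:  x_2 = 5·5+24·1·1 = 49,  y_2 = 5·1+1·5 = 10
k=3:  x_3 = 5·49+24·1·10 = 485,  y_3 = 5·10+1·49 = 99
k=4:  x_4 = 5·485+24·1·99 = 4801,  y_4 = 5·99+1·485 = 980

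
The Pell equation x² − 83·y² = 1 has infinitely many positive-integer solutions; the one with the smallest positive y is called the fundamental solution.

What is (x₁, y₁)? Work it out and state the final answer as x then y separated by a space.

√83 = [9; 9,18, …], period ℓ=2 (even) → k=1
i=0: a=9 ⇒ p=9, q=1
i=1: a=9 ⇒ p=82, q=9
→ (82, 9).  Check: 82²=6724, 83·9²=6723, difference 1.

82 9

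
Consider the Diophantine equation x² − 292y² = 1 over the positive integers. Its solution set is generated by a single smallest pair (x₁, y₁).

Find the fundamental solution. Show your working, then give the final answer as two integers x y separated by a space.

2281249 133500

d=292: √d = [17; 11,2,1,3,8,3,1,2,11,34] (ℓ=10, even), read p_9/q_9
step 0: (17, 1)  from 17·(1,0) + (0,1)
step 1: (188, 11)  from 11·(17,1) + (1,0)
…
step 3: (581, 34)  from 1·(393,23) + (188,11)
…
step 6: (55143, 3227)  from 3·(17669,1034) + (2136,125)
…
step 8: (200767, 11749)  from 2·(72812,4261) + (55143,3227)
step 9: (2281249, 133500)  from 11·(200767,11749) + (72812,4261)
(x₁, y₁) = (2281249, 133500);  2281249² − 292·133500² = 1 ✓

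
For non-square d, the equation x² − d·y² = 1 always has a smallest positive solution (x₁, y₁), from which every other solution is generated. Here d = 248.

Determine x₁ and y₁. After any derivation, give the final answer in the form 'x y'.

[15; 1,2,1,30] for √248; ℓ=4 ⇒ convergent index 3
i=0: a=15 ⇒ p=15, q=1
i=1: a=1 ⇒ p=16, q=1
i=2: a=2 ⇒ p=47, q=3
i=3: a=1 ⇒ p=63, q=4
→ (63, 4).  Check: 63²=3969, 248·4²=3968, difference 1.

63 4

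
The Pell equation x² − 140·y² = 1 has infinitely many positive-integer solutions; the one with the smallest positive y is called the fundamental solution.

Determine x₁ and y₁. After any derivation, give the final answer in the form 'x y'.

71 6

√140 = [11; 1,4,1,22, …], period ℓ=4 (even) → k=3
k=0  a_k=11  p_k/q_k = 11/1
k=1  a_k=1  p_k/q_k = 12/1
k=2  a_k=4  p_k/q_k = 59/5
k=3  a_k=1  p_k/q_k = 71/6
→ (71, 6).  Check: 71²=5041, 140·6²=5040, difference 1.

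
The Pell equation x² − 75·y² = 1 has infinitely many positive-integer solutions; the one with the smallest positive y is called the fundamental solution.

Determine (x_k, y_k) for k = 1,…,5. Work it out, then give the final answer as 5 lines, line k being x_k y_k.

26 3
1351 156
70226 8109
3650401 421512
189750626 21910515

[8; 1,1,1,16] for √75; ℓ=4 ⇒ convergent index 3
k=0  a_k=8  p_k/q_k = 8/1
k=1  a_k=1  p_k/q_k = 9/1
k=2  a_k=1  p_k/q_k = 17/2
k=3  a_k=1  p_k/q_k = 26/3
fundamental: x₁=26, y₁=3  (since 676 − 75·9 = 1)
n=2: (26,3)∘(26,3) = (26·26+75·3·3, 26·3+3·26) = (1351,156)
n=3: (1351,156)∘(26,3) = (26·1351+75·3·156, 26·156+3·1351) = (70226,8109)
n=4: (70226,8109)∘(26,3) = (26·70226+75·3·8109, 26·8109+3·70226) = (3650401,421512)
n=5: (3650401,421512)∘(26,3) = (26·3650401+75·3·421512, 26·421512+3·3650401) = (189750626,21910515)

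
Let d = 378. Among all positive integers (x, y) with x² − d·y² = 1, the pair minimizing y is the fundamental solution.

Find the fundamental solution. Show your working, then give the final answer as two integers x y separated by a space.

d=378: √d = [19; 2,3,1,4,1,3,2,38] (ℓ=8, even), read p_7/q_7
i=0: a=19 ⇒ p=19, q=1
i=1: a=2 ⇒ p=39, q=2
i=2: a=3 ⇒ p=136, q=7
…
i=4: a=4 ⇒ p=836, q=43
i=5: a=1 ⇒ p=1011, q=52
i=6: a=3 ⇒ p=3869, q=199
i=7: a=2 ⇒ p=8749, q=450
(x₁, y₁) = (8749, 450);  8749² − 378·450² = 1 ✓

8749 450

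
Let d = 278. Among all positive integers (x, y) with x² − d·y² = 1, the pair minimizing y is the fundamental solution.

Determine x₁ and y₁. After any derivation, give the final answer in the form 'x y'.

√278 → a₀=16, period (1,2,16,2,1,32); ℓ=6 even so k=5
a_0=16:  p_0=16·1+0=16,  q_0=16·0+1=1
a_1=1:  p_1=1·16+1=17,  q_1=1·1+0=1
a_2=2:  p_2=2·17+16=50,  q_2=2·1+1=3
…
a_4=2:  p_4=2·817+50=1684,  q_4=2·49+3=101
a_5=1:  p_5=1·1684+817=2501,  q_5=1·101+49=150
fundamental: x₁=2501, y₁=150  (since 6255001 − 278·22500 = 1)

2501 150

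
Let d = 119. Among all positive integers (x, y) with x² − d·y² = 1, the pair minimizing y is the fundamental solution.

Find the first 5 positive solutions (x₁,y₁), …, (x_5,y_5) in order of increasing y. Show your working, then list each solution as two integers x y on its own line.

d=119: √d = [10; 1,9,1,20] (ℓ=4, even), read p_3/q_3
k=0  a_k=10  p_k/q_k = 10/1
k=1  a_k=1  p_k/q_k = 11/1
k=2  a_k=9  p_k/q_k = 109/10
k=3  a_k=1  p_k/q_k = 120/11
→ (120, 11).  Check: 120²=14400, 119·11²=14399, difference 1.
(120+11√119)^2 = 28799 + 2640√119
(120+11√119)^3 = 6911640 + 633589√119
(120+11√119)^4 = 1658764801 + 152058720√119
(120+11√119)^5 = 398096640600 + 36493459211√119

120 11
28799 2640
6911640 633589
1658764801 152058720
398096640600 36493459211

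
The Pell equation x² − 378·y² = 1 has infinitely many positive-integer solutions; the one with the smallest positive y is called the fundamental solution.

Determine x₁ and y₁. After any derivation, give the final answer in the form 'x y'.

8749 450

d=378: √d = [19; 2,3,1,4,1,3,2,38] (ℓ=8, even), read p_7/q_7
a_0=19:  p_0=19·1+0=19,  q_0=19·0+1=1
a_1=2:  p_1=2·19+1=39,  q_1=2·1+0=2
a_2=3:  p_2=3·39+19=136,  q_2=3·2+1=7
a_3=1:  p_3=1·136+39=175,  q_3=1·7+2=9
…
a_6=3:  p_6=3·1011+836=3869,  q_6=3·52+43=199
a_7=2:  p_7=2·3869+1011=8749,  q_7=2·199+52=450
(x₁, y₁) = (8749, 450);  8749² − 378·450² = 1 ✓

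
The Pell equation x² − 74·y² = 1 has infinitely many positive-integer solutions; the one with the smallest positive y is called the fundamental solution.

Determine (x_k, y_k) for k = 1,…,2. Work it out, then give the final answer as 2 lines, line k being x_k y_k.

3699 430
27365201 3181140

√74 → a₀=8, period (1,1,1,1,16); ℓ=5 odd so k=9
k=0  a_k=8  p_k/q_k = 8/1
…
k=3  a_k=1  p_k/q_k = 26/3
k=4  a_k=1  p_k/q_k = 43/5
…
k=6  a_k=1  p_k/q_k = 757/88
…
k=8  a_k=1  p_k/q_k = 2228/259
k=9  a_k=1  p_k/q_k = 3699/430
fundamental: x₁=3699, y₁=430  (since 13682601 − 74·184900 = 1)
(3699+430√74)^2 = 27365201 + 3181140√74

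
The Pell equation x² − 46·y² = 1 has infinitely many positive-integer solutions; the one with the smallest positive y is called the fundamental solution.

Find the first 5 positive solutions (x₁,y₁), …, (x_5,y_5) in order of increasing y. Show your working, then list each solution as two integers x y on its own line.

24335 3588
1184384449 174627960
57643991108495 8499142809612
2805533046066067201 413653280369188080
136545293294391499564175 20132505147069241043988

√46 → a₀=6, period (1,3,1,1,2,6,2,1,1,3,1,12); ℓ=12 even so k=11
step 0: (6, 1)  from 6·(1,0) + (0,1)
…
step 2: (27, 4)  from 3·(7,1) + (6,1)
…
step 4: (61, 9)  from 1·(34,5) + (27,4)
step 5: (156, 23)  from 2·(61,9) + (34,5)
step 6: (997, 147)  from 6·(156,23) + (61,9)
step 7: (2150, 317)  from 2·(997,147) + (156,23)
step 8: (3147, 464)  from 1·(2150,317) + (997,147)
step 9: (5297, 781)  from 1·(3147,464) + (2150,317)
step 10: (19038, 2807)  from 3·(5297,781) + (3147,464)
step 11: (24335, 3588)  from 1·(19038,2807) + (5297,781)
fundamental: x₁=24335, y₁=3588  (since 592192225 − 46·12873744 = 1)
(24335+3588√46)^2 = 1184384449 + 174627960√46
(24335+3588√46)^3 = 57643991108495 + 8499142809612√46
(24335+3588√46)^4 = 2805533046066067201 + 413653280369188080√46
(24335+3588√46)^5 = 136545293294391499564175 + 20132505147069241043988√46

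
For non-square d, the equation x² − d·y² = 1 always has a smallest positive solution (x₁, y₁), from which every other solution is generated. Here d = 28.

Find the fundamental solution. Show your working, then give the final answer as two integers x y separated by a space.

127 24

d=28: √d = [5; 3,2,3,10] (ℓ=4, even), read p_3/q_3
step 0: (5, 1)  from 5·(1,0) + (0,1)
step 1: (16, 3)  from 3·(5,1) + (1,0)
step 2: (37, 7)  from 2·(16,3) + (5,1)
step 3: (127, 24)  from 3·(37,7) + (16,3)
(x₁, y₁) = (127, 24);  127² − 28·24² = 1 ✓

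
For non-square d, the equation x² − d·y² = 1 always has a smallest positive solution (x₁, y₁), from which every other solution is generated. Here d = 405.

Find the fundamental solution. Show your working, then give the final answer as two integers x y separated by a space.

161 8

[20; 8,40] for √405; ℓ=2 ⇒ convergent index 1
i=0: a=20 ⇒ p=20, q=1
i=1: a=8 ⇒ p=161, q=8
(x₁, y₁) = (161, 8);  161² − 405·8² = 1 ✓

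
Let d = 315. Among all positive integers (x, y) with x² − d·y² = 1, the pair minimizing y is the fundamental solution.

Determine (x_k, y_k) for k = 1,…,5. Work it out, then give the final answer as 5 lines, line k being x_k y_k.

d=315: √d = [17; 1,2,1,34] (ℓ=4, even), read p_3/q_3
i=0: a=17 ⇒ p=17, q=1
…
i=2: a=2 ⇒ p=53, q=3
i=3: a=1 ⇒ p=71, q=4
→ (71, 4).  Check: 71²=5041, 315·4²=5040, difference 1.
(71+4√315)^2 = 10081 + 568√315
(71+4√315)^3 = 1431431 + 80652√315
(71+4√315)^4 = 203253121 + 11452016√315
(71+4√315)^5 = 28860511751 + 1626105620√315

71 4
10081 568
1431431 80652
203253121 11452016
28860511751 1626105620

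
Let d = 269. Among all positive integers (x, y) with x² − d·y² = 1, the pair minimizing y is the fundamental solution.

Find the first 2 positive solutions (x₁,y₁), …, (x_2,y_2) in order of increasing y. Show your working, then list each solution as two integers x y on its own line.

√269 = [16; 2,2,32, …], period ℓ=3 (odd) → k=5
k=0  a_k=16  p_k/q_k = 16/1
…
k=2  a_k=2  p_k/q_k = 82/5
k=3  a_k=32  p_k/q_k = 2657/162
k=4  a_k=2  p_k/q_k = 5396/329
k=5  a_k=2  p_k/q_k = 13449/820
fundamental: x₁=13449, y₁=820  (since 180875601 − 269·672400 = 1)
n=2: (13449,820)∘(13449,820) = (13449·13449+269·820·820, 13449·820+820·13449) = (361751201,22056360)

13449 820
361751201 22056360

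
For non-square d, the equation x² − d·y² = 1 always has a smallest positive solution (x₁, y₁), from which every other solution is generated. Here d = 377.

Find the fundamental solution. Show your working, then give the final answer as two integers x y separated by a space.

233 12

d=377: √d = [19; 2,2,2,38] (ℓ=4, even), read p_3/q_3
k=0  a_k=19  p_k/q_k = 19/1
k=1  a_k=2  p_k/q_k = 39/2
k=2  a_k=2  p_k/q_k = 97/5
k=3  a_k=2  p_k/q_k = 233/12
(x₁, y₁) = (233, 12);  233² − 377·12² = 1 ✓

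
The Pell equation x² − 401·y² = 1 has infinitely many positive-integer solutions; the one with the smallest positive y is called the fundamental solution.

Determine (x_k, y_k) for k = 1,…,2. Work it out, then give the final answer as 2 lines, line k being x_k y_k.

801 40
1283201 64080

[20; 40] for √401; ℓ=1 ⇒ convergent index 1
step 0: (20, 1)  from 20·(1,0) + (0,1)
step 1: (801, 40)  from 40·(20,1) + (1,0)
fundamental: x₁=801, y₁=40  (since 641601 − 401·1600 = 1)
(801+40√401)^2 = 1283201 + 64080√401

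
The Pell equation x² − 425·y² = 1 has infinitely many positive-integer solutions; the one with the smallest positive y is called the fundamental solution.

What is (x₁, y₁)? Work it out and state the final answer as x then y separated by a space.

143649 6968

√425 = [20; 1,1,1,1,1,1,40, …], period ℓ=7 (odd) → k=13
a_0=20:  p_0=20·1+0=20,  q_0=20·0+1=1
a_1=1:  p_1=1·20+1=21,  q_1=1·1+0=1
a_2=1:  p_2=1·21+20=41,  q_2=1·1+1=2
a_3=1:  p_3=1·41+21=62,  q_3=1·2+1=3
a_4=1:  p_4=1·62+41=103,  q_4=1·3+2=5
a_5=1:  p_5=1·103+62=165,  q_5=1·5+3=8
a_6=1:  p_6=1·165+103=268,  q_6=1·8+5=13
a_7=40:  p_7=40·268+165=10885,  q_7=40·13+8=528
a_8=1:  p_8=1·10885+268=11153,  q_8=1·528+13=541
a_9=1:  p_9=1·11153+10885=22038,  q_9=1·541+528=1069
a_10=1:  p_10=1·22038+11153=33191,  q_10=1·1069+541=1610
a_11=1:  p_11=1·33191+22038=55229,  q_11=1·1610+1069=2679
a_12=1:  p_12=1·55229+33191=88420,  q_12=1·2679+1610=4289
a_13=1:  p_13=1·88420+55229=143649,  q_13=1·4289+2679=6968
(x₁, y₁) = (143649, 6968);  143649² − 425·6968² = 1 ✓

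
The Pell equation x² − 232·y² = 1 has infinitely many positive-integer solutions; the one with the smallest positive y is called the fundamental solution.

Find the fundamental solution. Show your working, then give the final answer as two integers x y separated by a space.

√232 → a₀=15, period (4,3,7,3,4,30); ℓ=6 even so k=5
a_0=15:  p_0=15·1+0=15,  q_0=15·0+1=1
…
a_3=7:  p_3=7·198+61=1447,  q_3=7·13+4=95
a_4=3:  p_4=3·1447+198=4539,  q_4=3·95+13=298
a_5=4:  p_5=4·4539+1447=19603,  q_5=4·298+95=1287
(x₁, y₁) = (19603, 1287);  19603² − 232·1287² = 1 ✓

19603 1287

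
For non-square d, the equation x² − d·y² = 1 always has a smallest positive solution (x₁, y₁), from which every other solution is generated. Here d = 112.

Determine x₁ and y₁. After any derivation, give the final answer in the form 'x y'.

127 12

d=112: √d = [10; 1,1,2,1,1,20] (ℓ=6, even), read p_5/q_5
i=0: a=10 ⇒ p=10, q=1
…
i=2: a=1 ⇒ p=21, q=2
…
i=4: a=1 ⇒ p=74, q=7
i=5: a=1 ⇒ p=127, q=12
(x₁, y₁) = (127, 12);  127² − 112·12² = 1 ✓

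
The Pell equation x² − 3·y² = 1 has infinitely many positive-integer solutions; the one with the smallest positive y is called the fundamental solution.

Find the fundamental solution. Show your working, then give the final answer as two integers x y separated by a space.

2 1

[1; 1,2] for √3; ℓ=2 ⇒ convergent index 1
step 0: (1, 1)  from 1·(1,0) + (0,1)
step 1: (2, 1)  from 1·(1,1) + (1,0)
→ (2, 1).  Check: 2²=4, 3·1²=3, difference 1.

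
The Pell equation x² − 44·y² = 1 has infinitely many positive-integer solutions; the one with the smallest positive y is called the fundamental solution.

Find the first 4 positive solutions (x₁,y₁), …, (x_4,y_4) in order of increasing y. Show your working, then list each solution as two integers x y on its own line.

√44 → a₀=6, period (1,1,1,2,1,1,1,12); ℓ=8 even so k=7
step 0: (6, 1)  from 6·(1,0) + (0,1)
step 1: (7, 1)  from 1·(6,1) + (1,0)
step 2: (13, 2)  from 1·(7,1) + (6,1)
step 3: (20, 3)  from 1·(13,2) + (7,1)
step 4: (53, 8)  from 2·(20,3) + (13,2)
step 5: (73, 11)  from 1·(53,8) + (20,3)
step 6: (126, 19)  from 1·(73,11) + (53,8)
step 7: (199, 30)  from 1·(126,19) + (73,11)
fundamental: x₁=199, y₁=30  (since 39601 − 44·900 = 1)
(199+30√44)^2 = 79201 + 11940√44
(199+30√44)^3 = 31521799 + 4752090√44
(199+30√44)^4 = 12545596801 + 1891319880√44

199 30
79201 11940
31521799 4752090
12545596801 1891319880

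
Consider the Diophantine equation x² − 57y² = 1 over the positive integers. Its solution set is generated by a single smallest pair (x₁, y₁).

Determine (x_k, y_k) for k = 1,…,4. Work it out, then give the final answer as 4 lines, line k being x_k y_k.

151 20
45601 6040
13771351 1824060
4158902401 550860080

d=57: √d = [7; 1,1,4,1,1,14] (ℓ=6, even), read p_5/q_5
a_0=7:  p_0=7·1+0=7,  q_0=7·0+1=1
a_1=1:  p_1=1·7+1=8,  q_1=1·1+0=1
a_2=1:  p_2=1·8+7=15,  q_2=1·1+1=2
a_3=4:  p_3=4·15+8=68,  q_3=4·2+1=9
a_4=1:  p_4=1·68+15=83,  q_4=1·9+2=11
a_5=1:  p_5=1·83+68=151,  q_5=1·11+9=20
→ (151, 20).  Check: 151²=22801, 57·20²=22800, difference 1.
n=2: (151,20)∘(151,20) = (151·151+57·20·20, 151·20+20·151) = (45601,6040)
n=3: (45601,6040)∘(151,20) = (151·45601+57·20·6040, 151·6040+20·45601) = (13771351,1824060)
n=4: (13771351,1824060)∘(151,20) = (151·13771351+57·20·1824060, 151·1824060+20·13771351) = (4158902401,550860080)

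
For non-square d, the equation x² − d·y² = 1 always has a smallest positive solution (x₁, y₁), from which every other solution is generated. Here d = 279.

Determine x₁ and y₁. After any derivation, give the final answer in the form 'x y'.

1520 91

√279 = [16; 1,2,2,1,2,2,1,32, …], period ℓ=8 (even) → k=7
i=0: a=16 ⇒ p=16, q=1
…
i=2: a=2 ⇒ p=50, q=3
i=3: a=2 ⇒ p=117, q=7
i=4: a=1 ⇒ p=167, q=10
i=5: a=2 ⇒ p=451, q=27
i=6: a=2 ⇒ p=1069, q=64
i=7: a=1 ⇒ p=1520, q=91
fundamental: x₁=1520, y₁=91  (since 2310400 − 279·8281 = 1)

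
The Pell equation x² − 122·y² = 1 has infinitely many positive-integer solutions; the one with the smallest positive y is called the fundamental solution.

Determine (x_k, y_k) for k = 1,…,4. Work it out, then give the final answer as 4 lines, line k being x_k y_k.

√122 → a₀=11, period (22); ℓ=1 odd so k=1
i=0: a=11 ⇒ p=11, q=1
i=1: a=22 ⇒ p=243, q=22
→ (243, 22).  Check: 243²=59049, 122·22²=59048, difference 1.
(243+22√122)^2 = 118097 + 10692√122
(243+22√122)^3 = 57394899 + 5196290√122
(243+22√122)^4 = 27893802817 + 2525386248√122

243 22
118097 10692
57394899 5196290
27893802817 2525386248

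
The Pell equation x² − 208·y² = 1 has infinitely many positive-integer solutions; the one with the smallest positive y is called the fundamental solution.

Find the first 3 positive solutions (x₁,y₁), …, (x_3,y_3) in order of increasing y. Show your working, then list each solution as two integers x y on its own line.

649 45
842401 58410
1093435849 75816135

√208 → a₀=14, period (2,2,1,2,2,28); ℓ=6 even so k=5
k=0  a_k=14  p_k/q_k = 14/1
…
k=4  a_k=2  p_k/q_k = 274/19
k=5  a_k=2  p_k/q_k = 649/45
→ (649, 45).  Check: 649²=421201, 208·45²=421200, difference 1.
k=2:  x_2 = 649·649+208·45·45 = 842401,  y_2 = 649·45+45·649 = 58410
k=3:  x_3 = 649·842401+208·45·58410 = 1093435849,  y_3 = 649·58410+45·842401 = 75816135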